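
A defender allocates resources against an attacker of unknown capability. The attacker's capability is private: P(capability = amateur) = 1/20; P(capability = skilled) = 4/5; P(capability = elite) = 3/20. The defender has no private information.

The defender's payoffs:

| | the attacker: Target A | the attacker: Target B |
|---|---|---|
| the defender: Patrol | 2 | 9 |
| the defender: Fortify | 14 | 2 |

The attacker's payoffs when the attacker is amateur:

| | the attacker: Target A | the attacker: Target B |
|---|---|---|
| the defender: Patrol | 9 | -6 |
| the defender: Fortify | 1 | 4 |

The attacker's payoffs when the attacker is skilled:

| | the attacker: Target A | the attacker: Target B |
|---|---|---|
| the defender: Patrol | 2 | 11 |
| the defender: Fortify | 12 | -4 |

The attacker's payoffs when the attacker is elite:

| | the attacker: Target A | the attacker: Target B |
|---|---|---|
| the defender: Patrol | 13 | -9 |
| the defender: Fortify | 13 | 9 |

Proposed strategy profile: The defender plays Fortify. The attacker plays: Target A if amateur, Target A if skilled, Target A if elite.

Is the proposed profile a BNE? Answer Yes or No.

No

The defender plays Fortify: E[Fortify] = 1/20·(14) + 4/5·(14) + 3/20·(14) = 14; E[Patrol] = 2. Best-responding. ✓
The attacker (capability amateur), facing Fortify: Target A gives 1, Target B gives 4. Proposed Target A is not best — profitable deviation exists. ✗
The attacker (capability skilled), facing Fortify: Target A gives 12, Target B gives -4. Proposed Target A is best. ✓
The attacker (capability elite), facing Fortify: Target A gives 13, Target B gives 9. Proposed Target A is best. ✓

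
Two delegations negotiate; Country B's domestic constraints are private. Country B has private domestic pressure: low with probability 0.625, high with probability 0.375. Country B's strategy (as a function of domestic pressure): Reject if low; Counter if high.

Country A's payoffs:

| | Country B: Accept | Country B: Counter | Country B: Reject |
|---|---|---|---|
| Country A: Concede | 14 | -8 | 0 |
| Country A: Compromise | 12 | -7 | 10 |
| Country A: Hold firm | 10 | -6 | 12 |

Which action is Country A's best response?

Hold firm

Compute Country A's expected payoff for each action, taking the expectation over Country B's type.
E[Concede] = 0.625·(0) + 0.375·(-8) = -3
E[Compromise] = 0.625·(10) + 0.375·(-7) = 3.625
E[Hold firm] = 0.625·(12) + 0.375·(-6) = 5.25
Best response: Hold firm (5.25 is the largest).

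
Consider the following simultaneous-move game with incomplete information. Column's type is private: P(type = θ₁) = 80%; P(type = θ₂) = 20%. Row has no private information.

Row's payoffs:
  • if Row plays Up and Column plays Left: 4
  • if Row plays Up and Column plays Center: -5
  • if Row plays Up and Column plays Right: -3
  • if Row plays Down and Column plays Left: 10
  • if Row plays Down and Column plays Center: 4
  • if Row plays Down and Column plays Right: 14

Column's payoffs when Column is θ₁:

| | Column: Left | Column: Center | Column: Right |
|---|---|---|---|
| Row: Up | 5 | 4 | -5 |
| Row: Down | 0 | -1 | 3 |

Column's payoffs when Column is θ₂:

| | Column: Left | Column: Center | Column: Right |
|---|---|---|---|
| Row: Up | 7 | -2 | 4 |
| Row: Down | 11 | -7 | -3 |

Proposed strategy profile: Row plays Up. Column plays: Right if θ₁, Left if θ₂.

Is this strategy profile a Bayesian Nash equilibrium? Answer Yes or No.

No

Row plays Up: E[Up] = 0.8·(-3) + 0.2·(4) = -1.6; E[Down] = 13.2. Not best-responding. ✗
Column (type θ₁), facing Up: Left gives 5, Center gives 4, Right gives -5. Proposed Right is not best — profitable deviation exists. ✗
Column (type θ₂), facing Up: Left gives 7, Center gives -2, Right gives 4. Proposed Left is best. ✓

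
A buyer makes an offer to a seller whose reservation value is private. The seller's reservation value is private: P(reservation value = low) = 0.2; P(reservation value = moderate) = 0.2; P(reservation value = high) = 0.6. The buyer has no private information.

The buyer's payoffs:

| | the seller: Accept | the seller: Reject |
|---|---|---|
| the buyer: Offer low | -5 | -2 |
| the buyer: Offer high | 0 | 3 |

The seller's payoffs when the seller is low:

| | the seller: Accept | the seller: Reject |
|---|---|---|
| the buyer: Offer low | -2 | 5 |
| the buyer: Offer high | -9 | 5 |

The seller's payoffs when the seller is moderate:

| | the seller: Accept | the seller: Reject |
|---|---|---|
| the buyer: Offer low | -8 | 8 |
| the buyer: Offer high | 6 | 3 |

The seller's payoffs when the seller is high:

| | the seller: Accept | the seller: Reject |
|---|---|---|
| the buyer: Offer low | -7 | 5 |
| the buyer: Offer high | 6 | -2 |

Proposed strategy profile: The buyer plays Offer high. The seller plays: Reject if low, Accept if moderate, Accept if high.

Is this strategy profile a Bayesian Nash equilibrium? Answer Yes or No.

Yes

The buyer plays Offer high: E[Offer high] = 0.2·(3) + 0.2·(0) + 0.6·(0) = 0.6; E[Offer low] = -4.4. Best-responding. ✓
The seller (reservation value low), facing Offer high: Accept gives -9, Reject gives 5. Proposed Reject is best. ✓
The seller (reservation value moderate), facing Offer high: Accept gives 6, Reject gives 3. Proposed Accept is best. ✓
The seller (reservation value high), facing Offer high: Accept gives 6, Reject gives -2. Proposed Accept is best. ✓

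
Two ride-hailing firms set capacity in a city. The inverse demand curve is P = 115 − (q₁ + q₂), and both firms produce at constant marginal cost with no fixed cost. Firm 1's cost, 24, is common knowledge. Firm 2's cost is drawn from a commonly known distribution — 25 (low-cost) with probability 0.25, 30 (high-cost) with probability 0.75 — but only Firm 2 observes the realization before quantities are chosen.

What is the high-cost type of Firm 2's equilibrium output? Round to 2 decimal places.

Each type of Firm 2 best-responds to q₁; Firm 1 best-responds to the expected q₂ over Firm 2's types.
Firm 2 with cost c maximizes (115 − (q₁+q₂) − c)·q₂, giving q₂(c) = (115 − c − q₁)/2.
E[c₂] = 0.25·25 + 0.75·30 = 28.75
Firm 1's FOC against E[q₂] yields q₁ = (115 − 2·24 + E[c₂])/3 = (115 − 48 + 28.75)/3 = 31.9167.
q₂(high-cost) = (115 − 30 − 31.9167)/2 = 26.5417.

26.54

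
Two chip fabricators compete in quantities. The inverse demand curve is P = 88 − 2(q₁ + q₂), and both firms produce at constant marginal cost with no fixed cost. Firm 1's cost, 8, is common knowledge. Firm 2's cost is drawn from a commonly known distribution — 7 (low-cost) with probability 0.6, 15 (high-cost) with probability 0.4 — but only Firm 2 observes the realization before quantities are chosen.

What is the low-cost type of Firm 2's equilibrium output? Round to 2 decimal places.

13.40

Type-c best response for Firm 2: q₂(c) = (88 − c)/4 − q₁/2.
Firm 1 maximizes expected profit; its first-order condition is 88 − 4q₁ − 2E[q₂] − 8 = 0.
Substituting E[q₂] and solving: E[c₂] = 10.2, so q₁ = (88 − 2·8 + 10.2)/6 = 13.7.
q₂(low-cost) = (88 − 7 − 2·13.7)/4 = 13.4.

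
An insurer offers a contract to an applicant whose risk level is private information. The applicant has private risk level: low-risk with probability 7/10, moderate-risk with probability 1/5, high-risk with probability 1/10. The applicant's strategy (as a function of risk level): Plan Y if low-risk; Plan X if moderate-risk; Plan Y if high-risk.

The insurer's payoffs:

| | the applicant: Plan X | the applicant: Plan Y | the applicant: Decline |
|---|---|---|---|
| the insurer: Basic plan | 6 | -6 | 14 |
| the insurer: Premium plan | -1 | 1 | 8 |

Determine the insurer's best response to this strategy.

E[Basic plan] = 7/10·(-6) + 1/5·(6) + 1/10·(-6) = -18/5
E[Premium plan] = 7/10·(1) + 1/5·(-1) + 1/10·(1) = 3/5
Best response: Premium plan (3/5 is the largest).

Premium plan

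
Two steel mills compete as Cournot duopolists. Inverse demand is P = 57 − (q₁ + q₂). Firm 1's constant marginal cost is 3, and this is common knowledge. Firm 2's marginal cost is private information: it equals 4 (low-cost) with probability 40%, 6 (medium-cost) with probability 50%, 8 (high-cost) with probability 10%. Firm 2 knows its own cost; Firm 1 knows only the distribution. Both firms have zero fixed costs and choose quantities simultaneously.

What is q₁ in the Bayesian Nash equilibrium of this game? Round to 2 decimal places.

Type-c best response for Firm 2: q₂(c) = (57 − c)/2 − q₁/2.
Firm 1 maximizes expected profit; its first-order condition is 57 − 2q₁ − E[q₂] − 3 = 0.
Substituting E[q₂] and solving: E[c₂] = 5.4, so q₁ = (57 − 2·3 + 5.4)/3 = 18.8.

18.80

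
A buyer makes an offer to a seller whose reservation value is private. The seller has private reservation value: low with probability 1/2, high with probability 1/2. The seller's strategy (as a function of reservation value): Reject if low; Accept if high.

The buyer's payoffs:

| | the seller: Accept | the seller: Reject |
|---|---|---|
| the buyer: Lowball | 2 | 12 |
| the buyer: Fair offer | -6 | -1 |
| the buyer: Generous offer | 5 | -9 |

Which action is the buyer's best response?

Lowball

E[Lowball] = 1/2·(12) + 1/2·(2) = 7
E[Fair offer] = 1/2·(-1) + 1/2·(-6) = -7/2
E[Generous offer] = 1/2·(-9) + 1/2·(5) = -2
Best response: Lowball (7 is the largest).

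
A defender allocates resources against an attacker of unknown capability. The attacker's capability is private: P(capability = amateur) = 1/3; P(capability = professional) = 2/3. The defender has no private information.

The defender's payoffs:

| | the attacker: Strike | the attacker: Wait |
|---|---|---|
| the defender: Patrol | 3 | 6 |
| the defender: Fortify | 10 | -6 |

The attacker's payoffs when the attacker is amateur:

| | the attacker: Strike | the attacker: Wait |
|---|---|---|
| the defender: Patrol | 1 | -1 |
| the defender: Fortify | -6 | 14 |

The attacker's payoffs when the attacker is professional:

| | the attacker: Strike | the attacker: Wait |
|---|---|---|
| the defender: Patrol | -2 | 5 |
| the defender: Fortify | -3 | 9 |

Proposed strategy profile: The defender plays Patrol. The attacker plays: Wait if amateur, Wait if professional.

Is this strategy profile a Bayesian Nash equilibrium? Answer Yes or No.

The defender plays Patrol: E[Patrol] = 1/3·(6) + 2/3·(6) = 6; E[Fortify] = -6. Best-responding. ✓
The attacker (capability amateur), facing Patrol: Strike gives 1, Wait gives -1. Proposed Wait is not best — profitable deviation exists. ✗
The attacker (capability professional), facing Patrol: Strike gives -2, Wait gives 5. Proposed Wait is best. ✓

No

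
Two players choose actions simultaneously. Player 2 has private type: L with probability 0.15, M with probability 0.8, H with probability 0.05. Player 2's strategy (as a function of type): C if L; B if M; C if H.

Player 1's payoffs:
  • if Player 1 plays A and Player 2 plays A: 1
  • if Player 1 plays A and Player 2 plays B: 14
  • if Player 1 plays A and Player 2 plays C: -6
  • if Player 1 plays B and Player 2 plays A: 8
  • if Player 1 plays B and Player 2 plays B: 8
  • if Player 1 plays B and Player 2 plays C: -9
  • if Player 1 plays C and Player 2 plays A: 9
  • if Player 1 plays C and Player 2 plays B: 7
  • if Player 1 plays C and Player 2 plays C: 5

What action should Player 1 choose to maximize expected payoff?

A

Compute Player 1's expected payoff for each action, taking the expectation over Player 2's type.
E[A] = 0.15·(-6) + 0.8·(14) + 0.05·(-6) = 10
E[B] = 0.15·(-9) + 0.8·(8) + 0.05·(-9) = 4.6
E[C] = 0.15·(5) + 0.8·(7) + 0.05·(5) = 6.6
Best response: A (10 is the largest).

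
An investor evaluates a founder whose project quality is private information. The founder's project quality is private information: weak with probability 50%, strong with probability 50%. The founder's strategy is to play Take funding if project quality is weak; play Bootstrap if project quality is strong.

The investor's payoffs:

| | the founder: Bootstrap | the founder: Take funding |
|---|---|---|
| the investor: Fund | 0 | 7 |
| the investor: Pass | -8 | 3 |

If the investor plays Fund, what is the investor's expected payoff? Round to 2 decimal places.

3.50

E[Fund] = 0.5·7 + 0.5·0 = 3.5 + 0 = 3.5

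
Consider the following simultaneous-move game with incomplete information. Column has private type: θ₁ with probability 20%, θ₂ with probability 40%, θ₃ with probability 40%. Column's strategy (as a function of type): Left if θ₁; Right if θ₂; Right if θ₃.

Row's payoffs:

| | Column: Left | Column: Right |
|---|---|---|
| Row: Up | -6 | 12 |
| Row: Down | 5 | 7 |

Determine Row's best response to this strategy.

E[Up] = 0.2·(-6) + 0.4·(12) + 0.4·(12) = 8.4
E[Down] = 0.2·(5) + 0.4·(7) + 0.4·(7) = 6.6
Best response: Up (8.4 is the largest).

Up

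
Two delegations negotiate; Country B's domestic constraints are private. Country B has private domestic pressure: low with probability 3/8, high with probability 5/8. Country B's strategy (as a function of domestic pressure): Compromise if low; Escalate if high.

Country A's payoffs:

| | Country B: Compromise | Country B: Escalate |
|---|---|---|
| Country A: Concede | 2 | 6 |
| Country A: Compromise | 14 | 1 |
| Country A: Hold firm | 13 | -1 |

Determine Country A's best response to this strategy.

E[Concede] = 3/8·(2) + 5/8·(6) = 9/2
E[Compromise] = 3/8·(14) + 5/8·(1) = 47/8
E[Hold firm] = 3/8·(13) + 5/8·(-1) = 17/4
Best response: Compromise (47/8 is the largest).

Compromise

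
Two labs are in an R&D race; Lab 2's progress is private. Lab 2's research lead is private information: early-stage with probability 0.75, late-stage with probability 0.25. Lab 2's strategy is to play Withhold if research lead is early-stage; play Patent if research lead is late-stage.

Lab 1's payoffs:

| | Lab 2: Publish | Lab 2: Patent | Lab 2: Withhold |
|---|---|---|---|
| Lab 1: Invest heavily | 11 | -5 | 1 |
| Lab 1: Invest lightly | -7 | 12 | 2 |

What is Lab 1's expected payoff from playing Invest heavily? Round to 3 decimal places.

Take the expectation over Lab 2's research lead, weighting each type's action by its prior probability.
E[Invest heavily] = 0.75·1 + 0.25·(-5) = 0.75 + (-1.25) = -0.5

-0.500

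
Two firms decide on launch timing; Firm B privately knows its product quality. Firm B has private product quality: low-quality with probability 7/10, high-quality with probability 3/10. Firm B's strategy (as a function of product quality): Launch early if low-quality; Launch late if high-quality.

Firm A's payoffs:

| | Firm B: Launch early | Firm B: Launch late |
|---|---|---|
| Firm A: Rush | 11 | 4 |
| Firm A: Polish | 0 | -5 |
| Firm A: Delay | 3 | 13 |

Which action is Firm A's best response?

Rush

Compute Firm A's expected payoff for each action, taking the expectation over Firm B's type.
E[Rush] = 7/10·(11) + 3/10·(4) = 89/10
E[Polish] = 7/10·(0) + 3/10·(-5) = -3/2
E[Delay] = 7/10·(3) + 3/10·(13) = 6
Best response: Rush (89/10 is the largest).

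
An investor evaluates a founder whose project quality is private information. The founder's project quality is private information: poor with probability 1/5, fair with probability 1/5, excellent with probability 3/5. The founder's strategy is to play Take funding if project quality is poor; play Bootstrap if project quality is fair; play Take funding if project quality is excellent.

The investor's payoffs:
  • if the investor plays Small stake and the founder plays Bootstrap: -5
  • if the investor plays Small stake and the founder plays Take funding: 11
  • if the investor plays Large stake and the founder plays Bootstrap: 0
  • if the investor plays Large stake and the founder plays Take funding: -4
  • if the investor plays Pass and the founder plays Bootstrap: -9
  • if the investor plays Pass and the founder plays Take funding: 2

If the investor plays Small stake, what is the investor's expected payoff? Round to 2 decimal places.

7.80

E[Small stake] = 1/5·11 + 1/5·(-5) + 3/5·11 = 11/5 + (-1) + 33/5 = 39/5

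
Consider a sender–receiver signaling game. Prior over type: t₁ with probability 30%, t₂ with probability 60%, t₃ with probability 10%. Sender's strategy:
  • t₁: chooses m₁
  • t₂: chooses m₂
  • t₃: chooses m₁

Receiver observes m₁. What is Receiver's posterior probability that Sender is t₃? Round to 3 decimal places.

0.250

Apply Bayes' rule using the sender's strategy as the likelihood.
P(m₁) = 0.3·1 + 0.6·0 + 0.1·1 = 0.4
P(t₃ | m₁) = (0.1·1) / 0.4 = 0.1 / 0.4 = 0.25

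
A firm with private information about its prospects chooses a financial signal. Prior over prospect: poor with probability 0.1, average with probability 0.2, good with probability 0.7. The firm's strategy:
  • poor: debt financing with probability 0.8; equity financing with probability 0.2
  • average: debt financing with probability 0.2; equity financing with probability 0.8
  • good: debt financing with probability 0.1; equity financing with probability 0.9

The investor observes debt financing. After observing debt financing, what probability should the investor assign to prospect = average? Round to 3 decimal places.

0.211

Apply Bayes' rule using the sender's strategy as the likelihood.
P(debt financing) = 0.1·0.8 + 0.2·0.2 + 0.7·0.1 = 0.19
P(average | debt financing) = (0.2·0.2) / 0.19 = 0.04 / 0.19 = 0.210526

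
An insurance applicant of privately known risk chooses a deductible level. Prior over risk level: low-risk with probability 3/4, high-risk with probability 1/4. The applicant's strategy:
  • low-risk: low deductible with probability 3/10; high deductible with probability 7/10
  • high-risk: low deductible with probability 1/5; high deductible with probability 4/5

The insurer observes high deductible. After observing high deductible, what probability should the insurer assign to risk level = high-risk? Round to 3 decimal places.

0.276

P(high deductible) = (3/4)·(7/10) + (1/4)·(4/5) = 29/40
P(high-risk | high deductible) = ((1/4)·(4/5)) / (29/40) = (1/5) / (29/40) = 8/29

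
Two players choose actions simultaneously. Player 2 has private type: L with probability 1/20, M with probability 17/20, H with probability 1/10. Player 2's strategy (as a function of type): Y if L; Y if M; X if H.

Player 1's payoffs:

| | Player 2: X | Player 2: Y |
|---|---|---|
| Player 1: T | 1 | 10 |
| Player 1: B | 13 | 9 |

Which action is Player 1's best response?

B

E[T] = 1/20·(10) + 17/20·(10) + 1/10·(1) = 91/10
E[B] = 1/20·(9) + 17/20·(9) + 1/10·(13) = 47/5
Best response: B (47/5 is the largest).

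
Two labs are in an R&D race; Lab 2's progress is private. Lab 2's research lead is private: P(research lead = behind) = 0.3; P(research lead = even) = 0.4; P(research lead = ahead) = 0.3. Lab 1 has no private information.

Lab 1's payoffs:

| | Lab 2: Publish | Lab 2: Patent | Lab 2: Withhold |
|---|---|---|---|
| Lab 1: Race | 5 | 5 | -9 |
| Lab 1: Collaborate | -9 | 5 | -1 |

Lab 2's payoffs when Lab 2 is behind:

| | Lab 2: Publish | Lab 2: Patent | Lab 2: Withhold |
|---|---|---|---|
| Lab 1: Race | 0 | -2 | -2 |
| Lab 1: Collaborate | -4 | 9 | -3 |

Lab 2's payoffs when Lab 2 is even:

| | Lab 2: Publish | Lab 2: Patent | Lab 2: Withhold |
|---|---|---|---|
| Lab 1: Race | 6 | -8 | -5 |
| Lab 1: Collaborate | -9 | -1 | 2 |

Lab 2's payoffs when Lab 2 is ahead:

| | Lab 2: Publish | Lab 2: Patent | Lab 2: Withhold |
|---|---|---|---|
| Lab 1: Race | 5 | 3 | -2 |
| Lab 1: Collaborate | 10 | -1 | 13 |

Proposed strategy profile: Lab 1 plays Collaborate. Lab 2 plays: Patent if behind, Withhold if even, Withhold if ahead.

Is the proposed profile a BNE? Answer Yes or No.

Yes

Lab 1 plays Collaborate: E[Collaborate] = 0.3·(5) + 0.4·(-1) + 0.3·(-1) = 0.8; E[Race] = -4.8. Best-responding. ✓
Lab 2 (research lead behind), facing Collaborate: Publish gives -4, Patent gives 9, Withhold gives -3. Proposed Patent is best. ✓
Lab 2 (research lead even), facing Collaborate: Publish gives -9, Patent gives -1, Withhold gives 2. Proposed Withhold is best. ✓
Lab 2 (research lead ahead), facing Collaborate: Publish gives 10, Patent gives -1, Withhold gives 13. Proposed Withhold is best. ✓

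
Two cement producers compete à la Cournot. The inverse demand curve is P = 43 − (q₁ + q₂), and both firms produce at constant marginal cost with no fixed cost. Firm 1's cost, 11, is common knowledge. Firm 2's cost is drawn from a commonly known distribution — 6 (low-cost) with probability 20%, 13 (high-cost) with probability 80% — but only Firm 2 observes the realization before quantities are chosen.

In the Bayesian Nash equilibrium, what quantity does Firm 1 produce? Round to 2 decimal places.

10.87

Type-c best response for Firm 2: q₂(c) = (43 − c)/2 − q₁/2.
Firm 1 maximizes expected profit; its first-order condition is 43 − 2q₁ − E[q₂] − 11 = 0.
Substituting E[q₂] and solving: E[c₂] = 11.6, so q₁ = (43 − 2·11 + 11.6)/3 = 10.8667.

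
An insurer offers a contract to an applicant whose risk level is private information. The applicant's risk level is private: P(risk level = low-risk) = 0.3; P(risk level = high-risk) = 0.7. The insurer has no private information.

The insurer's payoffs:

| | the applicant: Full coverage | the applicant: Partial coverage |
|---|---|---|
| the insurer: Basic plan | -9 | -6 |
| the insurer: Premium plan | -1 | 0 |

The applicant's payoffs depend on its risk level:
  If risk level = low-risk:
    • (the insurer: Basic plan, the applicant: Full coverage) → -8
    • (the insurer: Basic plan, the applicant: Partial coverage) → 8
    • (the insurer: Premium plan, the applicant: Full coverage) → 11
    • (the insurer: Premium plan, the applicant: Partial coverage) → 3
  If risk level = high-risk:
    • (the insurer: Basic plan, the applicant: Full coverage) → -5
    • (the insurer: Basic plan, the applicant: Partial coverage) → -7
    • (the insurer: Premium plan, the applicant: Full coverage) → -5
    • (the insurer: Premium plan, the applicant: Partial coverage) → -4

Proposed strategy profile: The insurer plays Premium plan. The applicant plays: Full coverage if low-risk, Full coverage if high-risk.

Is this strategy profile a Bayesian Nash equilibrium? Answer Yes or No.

The insurer plays Premium plan: E[Premium plan] = 0.3·(-1) + 0.7·(-1) = -1; E[Basic plan] = -9. Best-responding. ✓
The applicant (risk level low-risk), facing Premium plan: Full coverage gives 11, Partial coverage gives 3. Proposed Full coverage is best. ✓
The applicant (risk level high-risk), facing Premium plan: Full coverage gives -5, Partial coverage gives -4. Proposed Full coverage is not best — profitable deviation exists. ✗

No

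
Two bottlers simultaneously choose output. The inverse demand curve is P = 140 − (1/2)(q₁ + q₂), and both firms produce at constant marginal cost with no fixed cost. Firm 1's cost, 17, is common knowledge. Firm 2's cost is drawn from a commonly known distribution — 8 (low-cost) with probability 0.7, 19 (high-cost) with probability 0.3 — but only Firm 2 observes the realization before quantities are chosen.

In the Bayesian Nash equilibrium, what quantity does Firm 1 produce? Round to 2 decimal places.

78.20

Type-c best response for Firm 2: q₂(c) = (140 − c) − q₁/2.
Firm 1 maximizes expected profit; its first-order condition is 140 − q₁ − (1/2)E[q₂] − 17 = 0.
Substituting E[q₂] and solving: E[c₂] = 11.3, so q₁ = (140 − 2·17 + 11.3)/(3/2) = 78.2.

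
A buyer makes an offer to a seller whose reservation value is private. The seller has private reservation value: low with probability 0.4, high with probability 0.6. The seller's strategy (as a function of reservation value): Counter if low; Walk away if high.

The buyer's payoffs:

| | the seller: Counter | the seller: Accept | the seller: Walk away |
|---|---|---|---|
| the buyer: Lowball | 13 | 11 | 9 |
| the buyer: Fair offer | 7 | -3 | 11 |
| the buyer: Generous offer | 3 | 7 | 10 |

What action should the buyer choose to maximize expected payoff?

E[Lowball] = 0.4·(13) + 0.6·(9) = 10.6
E[Fair offer] = 0.4·(7) + 0.6·(11) = 9.4
E[Generous offer] = 0.4·(3) + 0.6·(10) = 7.2
Best response: Lowball (10.6 is the largest).

Lowball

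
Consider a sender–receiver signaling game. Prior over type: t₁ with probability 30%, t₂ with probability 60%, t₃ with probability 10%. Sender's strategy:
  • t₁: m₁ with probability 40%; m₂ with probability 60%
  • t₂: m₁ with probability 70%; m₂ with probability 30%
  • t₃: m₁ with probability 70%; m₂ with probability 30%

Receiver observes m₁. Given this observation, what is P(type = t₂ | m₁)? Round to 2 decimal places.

0.69

P(m₁) = 0.3·0.4 + 0.6·0.7 + 0.1·0.7 = 0.61
P(t₂ | m₁) = (0.6·0.7) / 0.61 = 0.42 / 0.61 = 0.688525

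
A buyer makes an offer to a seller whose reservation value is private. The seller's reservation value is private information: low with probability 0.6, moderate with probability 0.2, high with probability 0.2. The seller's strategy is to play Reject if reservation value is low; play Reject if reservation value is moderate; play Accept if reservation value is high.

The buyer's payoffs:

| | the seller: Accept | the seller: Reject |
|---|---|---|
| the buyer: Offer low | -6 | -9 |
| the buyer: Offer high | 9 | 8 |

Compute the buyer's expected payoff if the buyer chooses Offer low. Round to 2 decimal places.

E[Offer low] = 0.6·(-9) + 0.2·(-9) + 0.2·(-6) = (-5.4) + (-1.8) + (-1.2) = -8.4

-8.40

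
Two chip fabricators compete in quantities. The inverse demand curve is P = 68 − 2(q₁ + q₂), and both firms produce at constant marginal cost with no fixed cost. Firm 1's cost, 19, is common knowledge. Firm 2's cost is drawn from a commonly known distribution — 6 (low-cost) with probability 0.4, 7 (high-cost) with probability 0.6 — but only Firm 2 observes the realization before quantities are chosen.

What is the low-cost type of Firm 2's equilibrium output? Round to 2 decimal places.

12.45

Firm 2 with cost c maximizes (68 − 2(q₁+q₂) − c)·q₂, giving q₂(c) = (68 − c − 2q₁)/4.
E[c₂] = 0.4·6 + 0.6·7 = 6.6
Firm 1's FOC against E[q₂] yields q₁ = (68 − 2·19 + E[c₂])/6 = (68 − 38 + 6.6)/6 = 6.1.
q₂(low-cost) = (68 − 6 − 2·6.1)/4 = 12.45.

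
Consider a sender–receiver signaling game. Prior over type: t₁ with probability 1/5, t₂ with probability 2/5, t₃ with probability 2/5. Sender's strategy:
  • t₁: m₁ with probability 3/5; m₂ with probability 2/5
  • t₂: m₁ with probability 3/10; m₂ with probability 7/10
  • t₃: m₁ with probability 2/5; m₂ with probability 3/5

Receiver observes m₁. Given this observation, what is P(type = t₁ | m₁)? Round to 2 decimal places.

0.30

P(m₁) = (1/5)·(3/5) + (2/5)·(3/10) + (2/5)·(2/5) = 2/5
P(t₁ | m₁) = ((1/5)·(3/5)) / (2/5) = (3/25) / (2/5) = 3/10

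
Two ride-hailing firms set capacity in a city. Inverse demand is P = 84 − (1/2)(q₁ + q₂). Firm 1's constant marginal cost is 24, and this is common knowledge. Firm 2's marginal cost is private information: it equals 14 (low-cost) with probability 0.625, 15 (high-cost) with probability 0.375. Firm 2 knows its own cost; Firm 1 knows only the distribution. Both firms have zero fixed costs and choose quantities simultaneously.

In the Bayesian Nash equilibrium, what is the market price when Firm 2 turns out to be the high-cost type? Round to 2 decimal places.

Firm 2 with cost c maximizes (84 − (1/2)(q₁+q₂) − c)·q₂, giving q₂(c) = (84 − c − (1/2)q₁).
E[c₂] = 0.625·14 + 0.375·15 = 14.375
Firm 1's FOC against E[q₂] yields q₁ = (84 − 2·24 + E[c₂])/(3/2) = (84 − 48 + 14.375)/(3/2) = 33.5833.
q₂(high-cost) = 52.2083, so P = 84 − (1/2)·(33.5833 + 52.2083) = 41.1042.

41.10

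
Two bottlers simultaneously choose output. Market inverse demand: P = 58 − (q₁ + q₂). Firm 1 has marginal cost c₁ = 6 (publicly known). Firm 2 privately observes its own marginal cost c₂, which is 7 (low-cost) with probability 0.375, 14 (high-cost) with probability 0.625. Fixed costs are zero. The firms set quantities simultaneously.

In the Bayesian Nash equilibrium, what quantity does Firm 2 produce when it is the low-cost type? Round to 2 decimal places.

Type-c best response for Firm 2: q₂(c) = (58 − c)/2 − q₁/2.
Firm 1 maximizes expected profit; its first-order condition is 58 − 2q₁ − E[q₂] − 6 = 0.
Substituting E[q₂] and solving: E[c₂] = 11.375, so q₁ = (58 − 2·6 + 11.375)/3 = 19.125.
q₂(low-cost) = (58 − 7 − 19.125)/2 = 15.9375.

15.94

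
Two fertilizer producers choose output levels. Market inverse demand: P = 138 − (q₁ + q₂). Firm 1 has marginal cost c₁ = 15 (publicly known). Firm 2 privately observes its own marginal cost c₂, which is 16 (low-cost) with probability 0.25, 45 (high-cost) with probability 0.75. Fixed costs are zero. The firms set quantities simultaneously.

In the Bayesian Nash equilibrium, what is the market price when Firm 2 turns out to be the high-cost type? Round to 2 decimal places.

Firm 2 with cost c maximizes (138 − (q₁+q₂) − c)·q₂, giving q₂(c) = (138 − c − q₁)/2.
E[c₂] = 0.25·16 + 0.75·45 = 37.75
Firm 1's FOC against E[q₂] yields q₁ = (138 − 2·15 + E[c₂])/3 = (138 − 30 + 37.75)/3 = 48.5833.
q₂(high-cost) = 22.2083, so P = 138 − (48.5833 + 22.2083) = 67.2083.

67.21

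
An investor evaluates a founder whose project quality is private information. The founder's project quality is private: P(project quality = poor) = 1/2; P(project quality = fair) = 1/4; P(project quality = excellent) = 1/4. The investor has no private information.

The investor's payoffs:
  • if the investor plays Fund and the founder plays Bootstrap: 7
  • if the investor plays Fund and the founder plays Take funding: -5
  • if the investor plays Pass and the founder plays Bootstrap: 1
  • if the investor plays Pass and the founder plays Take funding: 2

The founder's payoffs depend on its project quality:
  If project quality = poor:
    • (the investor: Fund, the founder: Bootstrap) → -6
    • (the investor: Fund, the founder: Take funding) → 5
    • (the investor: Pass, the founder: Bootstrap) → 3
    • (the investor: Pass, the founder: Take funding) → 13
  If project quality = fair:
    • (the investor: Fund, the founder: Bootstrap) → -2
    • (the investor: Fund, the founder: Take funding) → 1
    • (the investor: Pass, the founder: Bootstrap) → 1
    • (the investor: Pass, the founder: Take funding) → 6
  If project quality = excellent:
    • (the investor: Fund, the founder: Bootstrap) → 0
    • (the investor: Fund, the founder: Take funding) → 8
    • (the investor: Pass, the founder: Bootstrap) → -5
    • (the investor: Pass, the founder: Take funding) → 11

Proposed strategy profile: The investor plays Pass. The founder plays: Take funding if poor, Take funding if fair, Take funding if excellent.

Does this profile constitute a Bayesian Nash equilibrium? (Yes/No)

The investor plays Pass: E[Pass] = 1/2·(2) + 1/4·(2) + 1/4·(2) = 2; E[Fund] = -5. Best-responding. ✓
The founder (project quality poor), facing Pass: Bootstrap gives 3, Take funding gives 13. Proposed Take funding is best. ✓
The founder (project quality fair), facing Pass: Bootstrap gives 1, Take funding gives 6. Proposed Take funding is best. ✓
The founder (project quality excellent), facing Pass: Bootstrap gives -5, Take funding gives 11. Proposed Take funding is best. ✓

Yes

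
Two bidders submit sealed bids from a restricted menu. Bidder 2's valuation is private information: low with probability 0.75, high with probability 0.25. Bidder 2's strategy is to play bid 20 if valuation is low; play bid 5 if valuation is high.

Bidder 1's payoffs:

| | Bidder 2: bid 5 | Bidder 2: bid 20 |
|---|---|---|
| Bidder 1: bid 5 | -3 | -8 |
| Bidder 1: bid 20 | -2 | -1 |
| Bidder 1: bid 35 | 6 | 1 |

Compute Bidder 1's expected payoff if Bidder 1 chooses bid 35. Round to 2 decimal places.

2.25

E[bid 35] = 0.75·1 + 0.25·6 = 0.75 + 1.5 = 2.25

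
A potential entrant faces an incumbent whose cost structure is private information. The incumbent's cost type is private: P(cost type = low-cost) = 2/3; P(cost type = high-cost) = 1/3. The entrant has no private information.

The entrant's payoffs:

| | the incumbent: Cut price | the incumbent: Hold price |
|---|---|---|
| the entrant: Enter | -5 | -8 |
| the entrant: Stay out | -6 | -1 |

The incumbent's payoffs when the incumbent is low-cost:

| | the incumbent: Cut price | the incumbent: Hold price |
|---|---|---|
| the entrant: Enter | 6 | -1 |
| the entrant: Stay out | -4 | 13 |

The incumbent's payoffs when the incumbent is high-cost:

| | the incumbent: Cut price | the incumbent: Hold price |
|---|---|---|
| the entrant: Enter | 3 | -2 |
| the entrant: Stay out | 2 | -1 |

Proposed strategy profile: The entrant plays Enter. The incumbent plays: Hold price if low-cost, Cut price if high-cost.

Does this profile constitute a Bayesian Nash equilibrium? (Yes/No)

No

The entrant plays Enter: E[Enter] = 2/3·(-8) + 1/3·(-5) = -7; E[Stay out] = -8/3. Not best-responding. ✗
The incumbent (cost type low-cost), facing Enter: Cut price gives 6, Hold price gives -1. Proposed Hold price is not best — profitable deviation exists. ✗
The incumbent (cost type high-cost), facing Enter: Cut price gives 3, Hold price gives -2. Proposed Cut price is best. ✓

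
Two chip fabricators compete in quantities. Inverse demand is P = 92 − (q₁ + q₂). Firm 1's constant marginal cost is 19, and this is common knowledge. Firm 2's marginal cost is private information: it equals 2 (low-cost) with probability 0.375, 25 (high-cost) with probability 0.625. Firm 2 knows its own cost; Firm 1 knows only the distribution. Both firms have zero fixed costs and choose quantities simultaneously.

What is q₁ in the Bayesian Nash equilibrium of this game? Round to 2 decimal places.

23.46

Type-c best response for Firm 2: q₂(c) = (92 − c)/2 − q₁/2.
Firm 1 maximizes expected profit; its first-order condition is 92 − 2q₁ − E[q₂] − 19 = 0.
Substituting E[q₂] and solving: E[c₂] = 16.375, so q₁ = (92 − 2·19 + 16.375)/3 = 23.4583.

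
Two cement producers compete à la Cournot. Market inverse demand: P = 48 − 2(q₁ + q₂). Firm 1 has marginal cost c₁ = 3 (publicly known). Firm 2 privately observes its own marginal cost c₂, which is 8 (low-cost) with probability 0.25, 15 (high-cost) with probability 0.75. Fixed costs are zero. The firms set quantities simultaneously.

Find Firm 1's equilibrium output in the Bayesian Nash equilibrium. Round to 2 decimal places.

9.21

Type-c best response for Firm 2: q₂(c) = (48 − c)/4 − q₁/2.
Firm 1 maximizes expected profit; its first-order condition is 48 − 4q₁ − 2E[q₂] − 3 = 0.
Substituting E[q₂] and solving: E[c₂] = 13.25, so q₁ = (48 − 2·3 + 13.25)/6 = 9.20833.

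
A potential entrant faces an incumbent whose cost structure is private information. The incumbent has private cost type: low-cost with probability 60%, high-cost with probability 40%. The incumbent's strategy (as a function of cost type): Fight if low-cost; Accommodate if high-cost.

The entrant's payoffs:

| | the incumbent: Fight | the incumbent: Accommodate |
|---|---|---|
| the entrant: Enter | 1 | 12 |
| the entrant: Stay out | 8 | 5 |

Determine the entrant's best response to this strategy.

Compute the entrant's expected payoff for each action, taking the expectation over the incumbent's type.
E[Enter] = 0.6·(1) + 0.4·(12) = 5.4
E[Stay out] = 0.6·(8) + 0.4·(5) = 6.8
Best response: Stay out (6.8 is the largest).

Stay out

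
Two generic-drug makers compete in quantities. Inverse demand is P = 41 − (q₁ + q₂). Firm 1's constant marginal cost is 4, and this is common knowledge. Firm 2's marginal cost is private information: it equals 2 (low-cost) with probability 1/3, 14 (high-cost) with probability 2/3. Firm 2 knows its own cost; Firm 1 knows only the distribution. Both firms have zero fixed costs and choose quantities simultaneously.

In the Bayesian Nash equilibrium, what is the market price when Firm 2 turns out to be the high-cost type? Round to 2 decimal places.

20.33

Firm 2 with cost c maximizes (41 − (q₁+q₂) − c)·q₂, giving q₂(c) = (41 − c − q₁)/2.
E[c₂] = 1/3·2 + 2/3·14 = 10
Firm 1's FOC against E[q₂] yields q₁ = (41 − 2·4 + E[c₂])/3 = (41 − 8 + 10)/3 = 14.3333.
q₂(high-cost) = 6.33333, so P = 41 − (14.3333 + 6.33333) = 20.3333.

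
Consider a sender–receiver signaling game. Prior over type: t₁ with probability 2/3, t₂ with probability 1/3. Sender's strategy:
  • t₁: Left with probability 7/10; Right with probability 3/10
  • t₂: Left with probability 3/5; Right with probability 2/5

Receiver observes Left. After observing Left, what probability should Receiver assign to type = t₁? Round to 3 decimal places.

P(Left) = (2/3)·(7/10) + (1/3)·(3/5) = 2/3
P(t₁ | Left) = ((2/3)·(7/10)) / (2/3) = (7/15) / (2/3) = 7/10

0.700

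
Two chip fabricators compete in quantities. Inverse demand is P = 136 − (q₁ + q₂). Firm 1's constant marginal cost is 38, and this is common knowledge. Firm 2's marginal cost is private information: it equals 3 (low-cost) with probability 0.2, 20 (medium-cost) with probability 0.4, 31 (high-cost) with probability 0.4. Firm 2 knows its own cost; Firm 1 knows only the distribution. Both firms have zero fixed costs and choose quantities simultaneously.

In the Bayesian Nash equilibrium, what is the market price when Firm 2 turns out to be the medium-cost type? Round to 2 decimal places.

64.50

Type-c best response for Firm 2: q₂(c) = (136 − c)/2 − q₁/2.
Firm 1 maximizes expected profit; its first-order condition is 136 − 2q₁ − E[q₂] − 38 = 0.
Substituting E[q₂] and solving: E[c₂] = 21, so q₁ = (136 − 2·38 + 21)/3 = 27.
q₂(medium-cost) = 44.5, so P = 136 − (27 + 44.5) = 64.5.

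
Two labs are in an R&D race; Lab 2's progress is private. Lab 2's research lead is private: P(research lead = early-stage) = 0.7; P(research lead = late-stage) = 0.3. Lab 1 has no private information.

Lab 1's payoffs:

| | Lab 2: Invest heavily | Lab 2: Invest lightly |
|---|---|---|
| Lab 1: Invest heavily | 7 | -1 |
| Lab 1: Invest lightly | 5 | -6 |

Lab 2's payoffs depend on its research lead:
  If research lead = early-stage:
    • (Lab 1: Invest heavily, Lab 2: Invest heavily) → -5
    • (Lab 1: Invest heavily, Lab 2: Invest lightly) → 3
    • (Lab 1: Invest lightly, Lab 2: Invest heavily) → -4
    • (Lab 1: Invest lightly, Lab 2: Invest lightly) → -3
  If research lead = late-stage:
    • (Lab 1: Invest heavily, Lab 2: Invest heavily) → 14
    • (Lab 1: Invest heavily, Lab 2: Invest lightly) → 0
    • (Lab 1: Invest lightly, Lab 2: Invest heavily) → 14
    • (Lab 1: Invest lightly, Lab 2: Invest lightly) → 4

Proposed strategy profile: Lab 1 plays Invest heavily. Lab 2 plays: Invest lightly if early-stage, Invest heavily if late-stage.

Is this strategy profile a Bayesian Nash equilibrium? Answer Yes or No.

Lab 1 plays Invest heavily: E[Invest heavily] = 0.7·(-1) + 0.3·(7) = 1.4; E[Invest lightly] = -2.7. Best-responding. ✓
Lab 2 (research lead early-stage), facing Invest heavily: Invest heavily gives -5, Invest lightly gives 3. Proposed Invest lightly is best. ✓
Lab 2 (research lead late-stage), facing Invest heavily: Invest heavily gives 14, Invest lightly gives 0. Proposed Invest heavily is best. ✓

Yes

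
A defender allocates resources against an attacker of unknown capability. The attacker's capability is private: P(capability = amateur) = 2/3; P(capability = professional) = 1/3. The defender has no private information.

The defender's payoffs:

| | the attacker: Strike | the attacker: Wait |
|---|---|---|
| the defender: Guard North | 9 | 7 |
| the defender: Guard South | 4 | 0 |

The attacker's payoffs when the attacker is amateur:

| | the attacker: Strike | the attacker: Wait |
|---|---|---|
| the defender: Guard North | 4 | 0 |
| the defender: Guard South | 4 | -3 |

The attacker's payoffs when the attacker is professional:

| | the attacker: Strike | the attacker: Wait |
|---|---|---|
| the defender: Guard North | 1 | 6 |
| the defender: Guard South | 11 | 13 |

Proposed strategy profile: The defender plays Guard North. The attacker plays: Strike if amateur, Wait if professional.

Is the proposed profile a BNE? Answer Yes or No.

A profile is a BNE iff every type of every player is best-responding given beliefs about the other side.
The defender plays Guard North: E[Guard North] = 2/3·(9) + 1/3·(7) = 25/3; E[Guard South] = 8/3. Best-responding. ✓
The attacker (capability amateur), facing Guard North: Strike gives 4, Wait gives 0. Proposed Strike is best. ✓
The attacker (capability professional), facing Guard North: Strike gives 1, Wait gives 6. Proposed Wait is best. ✓

Yes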